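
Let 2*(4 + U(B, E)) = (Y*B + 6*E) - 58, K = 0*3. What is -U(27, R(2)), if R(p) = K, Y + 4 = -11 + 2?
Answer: 417/2 ≈ 208.50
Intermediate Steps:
Y = -13 (Y = -4 + (-11 + 2) = -4 - 9 = -13)
K = 0
R(p) = 0
U(B, E) = -33 + 3*E - 13*B/2 (U(B, E) = -4 + ((-13*B + 6*E) - 58)/2 = -4 + (-58 - 13*B + 6*E)/2 = -4 + (-29 + 3*E - 13*B/2) = -33 + 3*E - 13*B/2)
-U(27, R(2)) = -(-33 + 3*0 - 13/2*27) = -(-33 + 0 - 351/2) = -1*(-417/2) = 417/2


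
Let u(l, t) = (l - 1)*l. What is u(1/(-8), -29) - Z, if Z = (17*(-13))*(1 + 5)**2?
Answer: 509193/64 ≈ 7956.1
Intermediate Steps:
u(l, t) = l*(-1 + l) (u(l, t) = (-1 + l)*l = l*(-1 + l))
Z = -7956 (Z = -221*6**2 = -221*36 = -7956)
u(1/(-8), -29) - Z = (-1 + 1/(-8))/(-8) - 1*(-7956) = -(-1 - 1/8)/8 + 7956 = -1/8*(-9/8) + 7956 = 9/64 + 7956 = 509193/64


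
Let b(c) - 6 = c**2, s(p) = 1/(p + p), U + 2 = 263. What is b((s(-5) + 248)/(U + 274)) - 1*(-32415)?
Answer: 927976217941/28622500 ≈ 32421.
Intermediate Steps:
U = 261 (U = -2 + 263 = 261)
s(p) = 1/(2*p)
b(c) = 6 + c**2
b((s(-5) + 248)/(U + 274)) - 1*(-32415) = (6 + (((1/2)/(-5) + 248)/(261 + 274))**2) - 1*(-32415) = (6 + (((1/2)*(-1/5) + 248)/535)**2) + 32415 = (6 + ((-1/10 + 248)*(1/535))**2) + 32415 = (6 + ((2479/10)*(1/535))**2) + 32415 = (6 + (2479/5350)**2) + 32415 = (6 + 6145441/28622500) + 32415 = 177880441/28622500 + 32415 = 927976217941/28622500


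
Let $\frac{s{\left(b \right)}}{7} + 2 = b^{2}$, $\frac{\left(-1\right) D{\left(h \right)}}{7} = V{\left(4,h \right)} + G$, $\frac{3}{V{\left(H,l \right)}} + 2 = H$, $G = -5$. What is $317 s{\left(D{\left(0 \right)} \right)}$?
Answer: $\frac{5310067}{4} \approx 1.3275 \cdot 10^{6}$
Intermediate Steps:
$V{\left(H,l \right)} = \frac{3}{-2 + H}$
$D{\left(h \right)} = \frac{49}{2}$ ($D{\left(h \right)} = - 7 \left(\frac{3}{-2 + 4} - 5\right) = - 7 \left(\frac{3}{2} - 5\right) = \left(-7\right) \left(- \frac{7}{2}\right) = \frac{49}{2}$)
$s{\left(b \right)} = -14 + 7 b^{2}$
$317 s{\left(D{\left(0 \right)} \right)} = 317 \left(-14 + 7 \left(\frac{49}{2}\right)^{2}\right) = 317 \left(-14 + 7 \cdot \frac{2401}{4}\right) = 317 \left(-14 + \frac{16807}{4}\right) = 317 \cdot \frac{16751}{4} = \frac{5310067}{4}$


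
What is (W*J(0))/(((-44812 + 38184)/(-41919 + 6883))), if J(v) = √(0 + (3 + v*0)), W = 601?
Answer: 5264159*√3/1657 ≈ 5502.6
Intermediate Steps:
J(v) = √3 (J(v) = √(0 + (3 + 0)) = √(0 + 3) = √3)
(W*J(0))/(((-44812 + 38184)/(-41919 + 6883))) = (601*√3)/(((-44812 + 38184)/(-41919 + 6883))) = (601*√3)/((-6628/(-35036))) = (601*√3)/((-6628*(-1/35036))) = (601*√3)/(1657/8759) = (601*√3)*(8759/1657) = 5264159*√3/1657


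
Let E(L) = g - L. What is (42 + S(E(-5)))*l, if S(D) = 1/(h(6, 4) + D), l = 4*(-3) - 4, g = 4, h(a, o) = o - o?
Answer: -6064/9 ≈ -673.78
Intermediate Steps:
h(a, o) = 0
E(L) = 4 - L
l = -16 (l = -12 - 4 = -16)
S(D) = 1/D (S(D) = 1/(0 + D) = 1/D)
(42 + S(E(-5)))*l = (42 + 1/(4 - 1*(-5)))*(-16) = (42 + 1/(4 + 5))*(-16) = (42 + 1/9)*(-16) = (42 + ⅑)*(-16) = (379/9)*(-16) = -6064/9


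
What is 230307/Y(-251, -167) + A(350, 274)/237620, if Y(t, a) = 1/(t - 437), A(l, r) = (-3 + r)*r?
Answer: -18825588935833/118810 ≈ -1.5845e+8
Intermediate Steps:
A(l, r) = r*(-3 + r)
Y(t, a) = 1/(-437 + t)
230307/Y(-251, -167) + A(350, 274)/237620 = 230307/(1/(-437 - 251)) + (274*(-3 + 274))/237620 = 230307/(1/(-688)) + (274*271)*(1/237620) = 230307/(-1/688) + 74254*(1/237620) = 230307*(-688) + 37127/118810 = -158451216 + 37127/118810 = -18825588935833/118810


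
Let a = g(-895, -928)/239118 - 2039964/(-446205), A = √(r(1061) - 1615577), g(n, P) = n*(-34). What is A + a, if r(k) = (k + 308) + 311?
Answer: 83561688317/17782607865 + I*√1613897 ≈ 4.6991 + 1270.4*I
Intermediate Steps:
g(n, P) = -34*n
r(k) = 619 + k (r(k) = (308 + k) + 311 = 619 + k)
A = I*√1613897 (A = √((619 + 1061) - 1615577) = √(1680 - 1615577) = √(-1613897) = I*√1613897 ≈ 1270.4*I)
a = 83561688317/17782607865 (a = -34*(-895)/239118 - 2039964/(-446205) = 30430*(1/239118) - 2039964*(-1/446205) = 15215/119559 + 679988/148735 = 83561688317/17782607865 ≈ 4.6991)
A + a = I*√1613897 + 83561688317/17782607865 = 83561688317/17782607865 + I*√1613897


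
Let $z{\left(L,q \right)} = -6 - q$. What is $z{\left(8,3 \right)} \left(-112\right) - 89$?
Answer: $919$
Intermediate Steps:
$z{\left(8,3 \right)} \left(-112\right) - 89 = \left(-6 - 3\right) \left(-112\right) - 89 = \left(-9\right) \left(-112\right) - 89 = 1008 - 89 = 919$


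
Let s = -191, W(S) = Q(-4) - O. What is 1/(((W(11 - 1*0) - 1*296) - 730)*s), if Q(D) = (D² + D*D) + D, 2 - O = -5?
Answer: 1/191955 ≈ 5.2096e-6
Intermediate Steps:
O = 7 (O = 2 - 1*(-5) = 2 + 5 = 7)
Q(D) = D + 2*D² (Q(D) = (D² + D²) + D = 2*D² + D = D + 2*D²)
W(S) = 21 (W(S) = -4*(1 + 2*(-4)) - 1*7 = -4*(1 - 8) - 7 = -4*(-7) - 7 = 28 - 7 = 21)
1/(((W(11 - 1*0) - 1*296) - 730)*s) = 1/(((21 - 1*296) - 730)*(-191)) = -1/191/((21 - 296) - 730) = -1/191/(-275 - 730) = -1/191/(-1005) = -1/1005*(-1/191) = 1/191955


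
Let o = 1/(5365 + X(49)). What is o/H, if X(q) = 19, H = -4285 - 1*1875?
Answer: -1/33165440 ≈ -3.0152e-8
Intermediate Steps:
H = -6160 (H = -4285 - 1875 = -6160)
o = 1/5384 (o = 1/(5365 + 19) = 1/5384 ≈ 0.00018574)
o/H = (1/5384)/(-6160) = (1/5384)*(-1/6160) = -1/33165440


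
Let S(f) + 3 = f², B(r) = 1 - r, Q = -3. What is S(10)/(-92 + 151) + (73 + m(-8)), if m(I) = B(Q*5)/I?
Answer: 4286/59 ≈ 72.644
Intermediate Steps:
m(I) = 16/I (m(I) = (1 - (-3)*5)/I = (1 - 1*(-15))/I = (1 + 15)/I = 16/I)
S(f) = -3 + f²
S(10)/(-92 + 151) + (73 + m(-8)) = (-3 + 10²)/(-92 + 151) + (73 + 16/(-8)) = (-3 + 100)/59 + (73 + 16*(-⅛)) = 97*(1/59) + (73 - 2) = 97/59 + 71 = 4286/59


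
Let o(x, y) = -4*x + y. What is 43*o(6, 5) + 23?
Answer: -794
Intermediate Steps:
o(x, y) = y - 4*x
43*o(6, 5) + 23 = 43*(5 - 4*6) + 23 = 43*(5 - 24) + 23 = 43*(-19) + 23 = -817 + 23 = -794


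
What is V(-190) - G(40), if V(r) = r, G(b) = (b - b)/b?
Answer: -190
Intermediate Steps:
G(b) = 0 (G(b) = 0/b = 0)
V(-190) - G(40) = -190 - 1*0 = -190 + 0 = -190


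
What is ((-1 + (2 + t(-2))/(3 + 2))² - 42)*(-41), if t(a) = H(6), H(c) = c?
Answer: 42681/25 ≈ 1707.2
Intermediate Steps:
t(a) = 6
((-1 + (2 + t(-2))/(3 + 2))² - 42)*(-41) = ((-1 + (2 + 6)/(3 + 2))² - 42)*(-41) = ((-1 + 8/5)² - 42)*(-41) = ((⅗)² - 42)*(-41) = (9/25 - 42)*(-41) = -1041/25*(-41) = 42681/25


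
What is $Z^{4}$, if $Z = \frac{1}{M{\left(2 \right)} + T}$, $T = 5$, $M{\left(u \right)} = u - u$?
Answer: $\frac{1}{625} \approx 0.0016$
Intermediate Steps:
$M{\left(u \right)} = 0$
$Z = \frac{1}{5}$ ($Z = \frac{1}{0 + 5} = \frac{1}{5} \approx 0.2$)
$Z^{4} = \left(\frac{1}{5}\right)^{4} = \frac{1}{625}$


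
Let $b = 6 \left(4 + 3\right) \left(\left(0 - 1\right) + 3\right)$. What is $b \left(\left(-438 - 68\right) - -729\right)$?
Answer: $18732$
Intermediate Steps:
$b = 84$ ($b = 6 \cdot 7 \left(-1 + 3\right) = 6 \cdot 7 \cdot 2 = 6 \cdot 14 = 84$)
$b \left(\left(-438 - 68\right) - -729\right) = 84 \left(\left(-438 - 68\right) - -729\right) = 84 \left(-506 + 729\right) = 84 \cdot 223 = 18732$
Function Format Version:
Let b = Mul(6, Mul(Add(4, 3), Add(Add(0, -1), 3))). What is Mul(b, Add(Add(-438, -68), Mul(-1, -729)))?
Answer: 18732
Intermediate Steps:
b = 84 (b = Mul(6, Mul(7, Add(-1, 3))) = Mul(6, Mul(7, 2)) = Mul(6, 14) = 84)
Mul(b, Add(Add(-438, -68), Mul(-1, -729))) = Mul(84, Add(Add(-438, -68), Mul(-1, -729))) = Mul(84, Add(-506, 729)) = Mul(84, 223) = 18732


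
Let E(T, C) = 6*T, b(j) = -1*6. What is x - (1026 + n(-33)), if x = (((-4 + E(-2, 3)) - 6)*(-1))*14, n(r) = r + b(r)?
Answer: -679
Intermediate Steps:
b(j) = -6
n(r) = -6 + r (n(r) = r - 6 = -6 + r)
x = 308 (x = (((-4 + 6*(-2)) - 6)*(-1))*14 = (((-4 - 12) - 6)*(-1))*14 = ((-16 - 6)*(-1))*14 = -22*(-1)*14 = 22*14 = 308)
x - (1026 + n(-33)) = 308 - (1026 + (-6 - 33)) = 308 - (1026 - 39) = 308 - 1*987 = 308 - 987 = -679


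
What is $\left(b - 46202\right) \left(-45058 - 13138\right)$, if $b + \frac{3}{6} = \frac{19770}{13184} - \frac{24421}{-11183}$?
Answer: $\frac{49549527726569297}{18429584} \approx 2.6886 \cdot 10^{9}$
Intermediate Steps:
$b = \frac{234668019}{73718336}$ ($b = - \frac{1}{2} + \left(\frac{19770}{13184} - \frac{24421}{-11183}\right) = - \frac{1}{2} + \left(19770 \cdot \frac{1}{13184} - - \frac{24421}{11183}\right) = - \frac{1}{2} + \left(\frac{9885}{6592} + \frac{24421}{11183}\right) = - \frac{1}{2} + \frac{271527187}{73718336} = \frac{234668019}{73718336} \approx 3.1833$)
$\left(b - 46202\right) \left(-45058 - 13138\right) = \left(\frac{234668019}{73718336} - 46202\right) \left(-45058 - 13138\right) = \left(- \frac{3405699891853}{73718336}\right) \left(-58196\right) = \frac{49549527726569297}{18429584}$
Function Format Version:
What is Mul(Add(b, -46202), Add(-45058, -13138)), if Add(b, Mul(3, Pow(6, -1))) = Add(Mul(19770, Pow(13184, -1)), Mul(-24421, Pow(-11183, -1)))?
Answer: Rational(49549527726569297, 18429584) ≈ 2.6886e+9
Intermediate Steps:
b = Rational(234668019, 73718336) (b = Add(Rational(-1, 2), Add(Mul(19770, Pow(13184, -1)), Mul(-24421, Pow(-11183, -1)))) = Add(Rational(-1, 2), Add(Mul(19770, Rational(1, 13184)), Mul(-24421, Rational(-1, 11183)))) = Add(Rational(-1, 2), Add(Rational(9885, 6592), Rational(24421, 11183))) = Add(Rational(-1, 2), Rational(271527187, 73718336)) = Rational(234668019, 73718336) ≈ 3.1833)
Mul(Add(b, -46202), Add(-45058, -13138)) = Mul(Add(Rational(234668019, 73718336), -46202), Add(-45058, -13138)) = Mul(Rational(-3405699891853, 73718336), -58196) = Rational(49549527726569297, 18429584)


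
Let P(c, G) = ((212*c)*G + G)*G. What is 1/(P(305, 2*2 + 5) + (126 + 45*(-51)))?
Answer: 1/5235372 ≈ 1.9101e-7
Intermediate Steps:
P(c, G) = G*(G + 212*G*c) (P(c, G) = (212*G*c + G)*G = (G + 212*G*c)*G = G*(G + 212*G*c))
1/(P(305, 2*2 + 5) + (126 + 45*(-51))) = 1/((2*2 + 5)²*(1 + 212*305) + (126 + 45*(-51))) = 1/((4 + 5)²*(1 + 64660) + (126 - 2295)) = 1/(9²*64661 - 2169) = 1/(81*64661 - 2169) = 1/(5237541 - 2169) = 1/5235372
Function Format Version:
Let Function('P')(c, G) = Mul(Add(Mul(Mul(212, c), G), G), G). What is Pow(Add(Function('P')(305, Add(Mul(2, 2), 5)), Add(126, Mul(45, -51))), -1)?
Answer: Rational(1, 5235372) ≈ 1.9101e-7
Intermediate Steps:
Function('P')(c, G) = Mul(G, Add(G, Mul(212, G, c))) (Function('P')(c, G) = Mul(Add(Mul(212, G, c), G), G) = Mul(Add(G, Mul(212, G, c)), G) = Mul(G, Add(G, Mul(212, G, c))))
Pow(Add(Function('P')(305, Add(Mul(2, 2), 5)), Add(126, Mul(45, -51))), -1) = Pow(Add(Mul(Pow(Add(Mul(2, 2), 5), 2), Add(1, Mul(212, 305))), Add(126, Mul(45, -51))), -1) = Pow(Add(Mul(Pow(Add(4, 5), 2), Add(1, 64660)), Add(126, -2295)), -1) = Pow(Add(Mul(Pow(9, 2), 64661), -2169), -1) = Pow(Add(Mul(81, 64661), -2169), -1) = Pow(Add(5237541, -2169), -1) = Pow(5235372, -1) = Rational(1, 5235372)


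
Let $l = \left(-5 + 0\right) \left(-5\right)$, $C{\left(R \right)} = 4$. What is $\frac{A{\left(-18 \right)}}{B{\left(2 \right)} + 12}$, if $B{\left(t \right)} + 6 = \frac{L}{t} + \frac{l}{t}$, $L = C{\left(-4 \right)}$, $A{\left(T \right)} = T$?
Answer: $- \frac{36}{41} \approx -0.87805$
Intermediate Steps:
$l = 25$ ($l = \left(-5\right) \left(-5\right) = 25$)
$L = 4$
$B{\left(t \right)} = -6 + \frac{29}{t}$ ($B{\left(t \right)} = -6 + \left(\frac{4}{t} + \frac{25}{t}\right) = -6 + \frac{29}{t}$)
$\frac{A{\left(-18 \right)}}{B{\left(2 \right)} + 12} = \frac{1}{\left(-6 + \frac{29}{2}\right) + 12} \left(-18\right) = \frac{1}{\frac{17}{2} + 12} \left(-18\right) = \frac{1}{\frac{41}{2}} \left(-18\right) = \frac{2}{41} \left(-18\right) = - \frac{36}{41}$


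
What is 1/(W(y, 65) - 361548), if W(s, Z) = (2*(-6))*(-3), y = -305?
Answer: -1/361512 ≈ -2.7662e-6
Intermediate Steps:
W(s, Z) = 36 (W(s, Z) = -12*(-3) = 36)
1/(W(y, 65) - 361548) = 1/(36 - 361548) = 1/(-361512) = -1/361512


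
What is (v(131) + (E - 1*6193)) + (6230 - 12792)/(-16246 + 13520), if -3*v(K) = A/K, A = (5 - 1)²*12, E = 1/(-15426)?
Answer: -17052458228453/2754358578 ≈ -6191.1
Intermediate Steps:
E = -1/15426 ≈ -6.4826e-5
A = 192 (A = 4²*12 = 16*12 = 192)
v(K) = -64/K
(v(131) + (E - 1*6193)) + (6230 - 12792)/(-16246 + 13520) = (-64/131 + (-1/15426 - 1*6193)) + (6230 - 12792)/(-16246 + 13520) = (-64*1/131 + (-1/15426 - 6193)) - 6562/(-2726) = (-64/131 - 95533219/15426) - 6562*(-1/2726) = -12515838953/2020806 + 3281/1363 = -17052458228453/2754358578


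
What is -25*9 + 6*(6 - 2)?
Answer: -201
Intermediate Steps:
-25*9 + 6*(6 - 2) = -225 + 6*4 = -225 + 24 = -201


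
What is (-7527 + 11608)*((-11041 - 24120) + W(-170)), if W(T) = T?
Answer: -144185811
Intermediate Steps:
(-7527 + 11608)*((-11041 - 24120) + W(-170)) = (-7527 + 11608)*((-11041 - 24120) - 170) = 4081*(-35161 - 170) = 4081*(-35331) = -144185811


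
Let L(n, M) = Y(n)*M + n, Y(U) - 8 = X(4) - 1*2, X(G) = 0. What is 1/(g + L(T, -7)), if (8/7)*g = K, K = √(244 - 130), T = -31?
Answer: -2336/167735 - 28*√114/167735 ≈ -0.015709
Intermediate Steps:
K = √114 ≈ 10.677
Y(U) = 6 (Y(U) = 8 + (0 - 1*2) = 8 + (0 - 2) = 8 - 2 = 6)
g = 7*√114/8 ≈ 9.3424
L(n, M) = n + 6*M (L(n, M) = 6*M + n = n + 6*M)
1/(g + L(T, -7)) = 1/(7*√114/8 + (-31 + 6*(-7))) = 1/(7*√114/8 + (-31 - 42)) = 1/(7*√114/8 - 73) = 1/(-73 + 7*√114/8)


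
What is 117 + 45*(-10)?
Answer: -333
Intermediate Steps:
117 + 45*(-10) = 117 - 450 = -333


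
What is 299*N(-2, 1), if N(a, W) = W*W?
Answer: 299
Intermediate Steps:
N(a, W) = W²
299*N(-2, 1) = 299*1² = 299*1 = 299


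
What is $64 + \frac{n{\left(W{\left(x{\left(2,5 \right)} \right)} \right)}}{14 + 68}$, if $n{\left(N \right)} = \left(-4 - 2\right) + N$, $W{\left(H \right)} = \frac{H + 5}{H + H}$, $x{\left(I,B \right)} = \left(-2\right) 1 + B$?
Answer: $\frac{7865}{123} \approx 63.943$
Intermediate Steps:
$x{\left(I,B \right)} = -2 + B$
$W{\left(H \right)} = \frac{5 + H}{2 H}$
$n{\left(N \right)} = -6 + N$ ($n{\left(N \right)} = \left(-4 - 2\right) + N = -6 + N$)
$64 + \frac{n{\left(W{\left(x{\left(2,5 \right)} \right)} \right)}}{14 + 68} = 64 + \frac{-6 + \frac{5 + \left(-2 + 5\right)}{2 \left(-2 + 5\right)}}{14 + 68} = 64 + \frac{-6 + \frac{5 + 3}{2 \cdot 3}}{82} = 64 + \left(-6 + \frac{1}{2} \cdot \frac{1}{3} \cdot 8\right) \frac{1}{82} = 64 + \left(-6 + \frac{4}{3}\right) \frac{1}{82} = 64 - \frac{7}{123} = \frac{7865}{123}$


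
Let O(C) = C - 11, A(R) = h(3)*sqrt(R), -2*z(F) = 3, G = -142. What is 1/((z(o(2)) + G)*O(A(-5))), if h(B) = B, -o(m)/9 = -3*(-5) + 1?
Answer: 11/23821 + 3*I*sqrt(5)/23821 ≈ 0.00046178 + 0.00028161*I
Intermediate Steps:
o(m) = -144 (o(m) = -9*(-3*(-5) + 1) = -9*(15 + 1) = -9*16 = -144)
z(F) = -3/2 (z(F) = -1/2*3 = -3/2)
A(R) = 3*sqrt(R)
O(C) = -11 + C
1/((z(o(2)) + G)*O(A(-5))) = 1/((-3/2 - 142)*(-11 + 3*sqrt(-5))) = 1/(-287*(-11 + 3*(I*sqrt(5)))/2) = 1/(-287*(-11 + 3*I*sqrt(5))/2) = 1/(3157/2 - 861*I*sqrt(5)/2)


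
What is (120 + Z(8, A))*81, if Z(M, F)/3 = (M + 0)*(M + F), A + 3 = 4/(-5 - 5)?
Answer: 93312/5 ≈ 18662.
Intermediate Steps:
A = -17/5 (A = -3 + 4/(-5 - 5) = -3 + 4/(-10) = -3 + 4*(-1/10) = -3 - 2/5 = -17/5 ≈ -3.4000)
Z(M, F) = 3*M*(F + M) (Z(M, F) = 3*((M + 0)*(M + F)) = 3*(M*(F + M)) = 3*M*(F + M))
(120 + Z(8, A))*81 = (120 + 3*8*(-17/5 + 8))*81 = (120 + 3*8*(23/5))*81 = (120 + 552/5)*81 = (1152/5)*81 = 93312/5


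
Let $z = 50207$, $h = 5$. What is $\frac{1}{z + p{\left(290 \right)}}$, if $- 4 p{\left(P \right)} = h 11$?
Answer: $\frac{4}{200773} \approx 1.9923 \cdot 10^{-5}$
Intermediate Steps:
$p{\left(P \right)} = - \frac{55}{4}$ ($p{\left(P \right)} = - \frac{5 \cdot 11}{4} = \left(- \frac{1}{4}\right) 55 = - \frac{55}{4}$)
$\frac{1}{z + p{\left(290 \right)}} = \frac{1}{50207 - \frac{55}{4}} = \frac{1}{\frac{200773}{4}} = \frac{4}{200773}$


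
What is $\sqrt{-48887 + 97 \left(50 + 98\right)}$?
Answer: $i \sqrt{34531} \approx 185.83 i$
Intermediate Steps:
$\sqrt{-48887 + 97 \left(50 + 98\right)} = \sqrt{-48887 + 97 \cdot 148} = \sqrt{-48887 + 14356} = \sqrt{-34531} = i \sqrt{34531}$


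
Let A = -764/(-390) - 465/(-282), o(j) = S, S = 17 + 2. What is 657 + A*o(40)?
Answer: 13299337/18330 ≈ 725.55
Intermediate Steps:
S = 19
o(j) = 19
A = 66133/18330 (A = -764*(-1/390) - 465*(-1/282) = 382/195 + 155/94 = 66133/18330 ≈ 3.6079)
657 + A*o(40) = 657 + (66133/18330)*19 = 657 + 1256527/18330 = 13299337/18330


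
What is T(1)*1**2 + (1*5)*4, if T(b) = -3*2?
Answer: 14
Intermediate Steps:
T(b) = -6
T(1)*1**2 + (1*5)*4 = -6*1**2 + (1*5)*4 = -6*1 + 5*4 = -6 + 20 = 14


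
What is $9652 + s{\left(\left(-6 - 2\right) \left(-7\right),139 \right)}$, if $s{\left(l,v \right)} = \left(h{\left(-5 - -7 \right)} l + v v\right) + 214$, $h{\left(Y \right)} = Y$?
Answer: $29299$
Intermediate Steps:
$s{\left(l,v \right)} = 214 + v^{2} + 2 l$ ($s{\left(l,v \right)} = \left(\left(-5 - -7\right) l + v v\right) + 214 = \left(\left(-5 + 7\right) l + v^{2}\right) + 214 = \left(2 l + v^{2}\right) + 214 = \left(v^{2} + 2 l\right) + 214 = 214 + v^{2} + 2 l$)
$9652 + s{\left(\left(-6 - 2\right) \left(-7\right),139 \right)} = 9652 + \left(214 + 139^{2} + 2 \left(-6 - 2\right) \left(-7\right)\right) = 9652 + \left(214 + 19321 + 2 \left(\left(-8\right) \left(-7\right)\right)\right) = 9652 + \left(214 + 19321 + 2 \cdot 56\right) = 9652 + \left(214 + 19321 + 112\right) = 9652 + 19647 = 29299$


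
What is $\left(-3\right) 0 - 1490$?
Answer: $-1490$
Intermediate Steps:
$\left(-3\right) 0 - 1490 = 0 - 1490 = -1490$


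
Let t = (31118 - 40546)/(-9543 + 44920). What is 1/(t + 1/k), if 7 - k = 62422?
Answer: -2208055455/588483997 ≈ -3.7521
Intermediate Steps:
k = -62415 (k = 7 - 1*62422 = 7 - 62422 = -62415)
t = -9428/35377 ≈ -0.26650
1/(t + 1/k) = 1/(-9428/35377 + 1/(-62415)) = 1/(-9428/35377 - 1/62415) = 1/(-588483997/2208055455) = -2208055455/588483997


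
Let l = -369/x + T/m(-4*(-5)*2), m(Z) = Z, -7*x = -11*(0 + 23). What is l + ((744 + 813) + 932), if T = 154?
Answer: 12562161/5060 ≈ 2482.6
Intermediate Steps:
x = 253/7 (x = -(-11)*(0 + 23)/7 = -(-11)*23/7 = -⅐*(-253) = 253/7 ≈ 36.143)
l = -32179/5060 (l = -369/253/7 + 154/((-4*(-5)*2)) = -369*7/253 + 154/((20*2)) = -2583/253 + 154/40 = -2583/253 + 154*(1/40) = -2583/253 + 77/20 = -32179/5060 ≈ -6.3595)
l + ((744 + 813) + 932) = -32179/5060 + ((744 + 813) + 932) = -32179/5060 + (1557 + 932) = -32179/5060 + 2489 = 12562161/5060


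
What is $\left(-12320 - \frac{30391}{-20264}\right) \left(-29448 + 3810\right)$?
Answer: $\frac{3199905558891}{10132} \approx 3.1582 \cdot 10^{8}$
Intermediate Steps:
$\left(-12320 - \frac{30391}{-20264}\right) \left(-29448 + 3810\right) = \left(-12320 - - \frac{30391}{20264}\right) \left(-25638\right) = \left(-12320 + \frac{30391}{20264}\right) \left(-25638\right) = \left(- \frac{249622089}{20264}\right) \left(-25638\right) = \frac{3199905558891}{10132}$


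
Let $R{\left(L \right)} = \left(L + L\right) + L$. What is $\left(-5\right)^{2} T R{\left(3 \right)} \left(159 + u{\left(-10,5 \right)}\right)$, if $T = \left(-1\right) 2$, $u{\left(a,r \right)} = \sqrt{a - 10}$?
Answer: $-71550 - 900 i \sqrt{5} \approx -71550.0 - 2012.5 i$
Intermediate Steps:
$u{\left(a,r \right)} = \sqrt{-10 + a}$
$R{\left(L \right)} = 3 L$ ($R{\left(L \right)} = 2 L + L = 3 L$)
$T = -2$
$\left(-5\right)^{2} T R{\left(3 \right)} \left(159 + u{\left(-10,5 \right)}\right) = \left(-5\right)^{2} \left(-2\right) 3 \cdot 3 \left(159 + \sqrt{-10 - 10}\right) = 25 \left(-2\right) 9 \left(159 + \sqrt{-20}\right) = \left(-50\right) 9 \left(159 + 2 i \sqrt{5}\right) = - 450 \left(159 + 2 i \sqrt{5}\right) = -71550 - 900 i \sqrt{5}$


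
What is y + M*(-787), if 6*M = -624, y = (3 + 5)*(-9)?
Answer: 81776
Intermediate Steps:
y = -72 (y = 8*(-9) = -72)
M = -104 (M = (⅙)*(-624) = -104)
y + M*(-787) = -72 - 104*(-787) = -72 + 81848 = 81776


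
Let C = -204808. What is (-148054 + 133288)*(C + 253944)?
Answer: -725542176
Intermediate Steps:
(-148054 + 133288)*(C + 253944) = (-148054 + 133288)*(-204808 + 253944) = -14766*49136 = -725542176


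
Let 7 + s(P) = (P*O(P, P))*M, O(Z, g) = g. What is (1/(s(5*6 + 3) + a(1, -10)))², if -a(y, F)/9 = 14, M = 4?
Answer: 1/17833729 ≈ 5.6074e-8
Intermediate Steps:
a(y, F) = -126 (a(y, F) = -9*14 = -126)
s(P) = -7 + 4*P² (s(P) = -7 + (P*P)*4 = -7 + P²*4 = -7 + 4*P²)
(1/(s(5*6 + 3) + a(1, -10)))² = (1/((-7 + 4*(5*6 + 3)²) - 126))² = (1/((-7 + 4*(30 + 3)²) - 126))² = (1/((-7 + 4*33²) - 126))² = (1/((-7 + 4*1089) - 126))² = (1/((-7 + 4356) - 126))² = (1/(4349 - 126))² = (1/4223)² = 1/17833729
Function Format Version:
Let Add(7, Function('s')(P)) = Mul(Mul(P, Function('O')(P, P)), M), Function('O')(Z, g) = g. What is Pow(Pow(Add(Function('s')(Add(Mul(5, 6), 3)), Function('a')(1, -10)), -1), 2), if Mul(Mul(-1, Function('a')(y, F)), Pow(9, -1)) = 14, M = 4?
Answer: Rational(1, 17833729) ≈ 5.6074e-8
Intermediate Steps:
Function('a')(y, F) = -126 (Function('a')(y, F) = Mul(-9, 14) = -126)
Function('s')(P) = Add(-7, Mul(4, Pow(P, 2))) (Function('s')(P) = Add(-7, Mul(Mul(P, P), 4)) = Add(-7, Mul(Pow(P, 2), 4)) = Add(-7, Mul(4, Pow(P, 2))))
Pow(Pow(Add(Function('s')(Add(Mul(5, 6), 3)), Function('a')(1, -10)), -1), 2) = Pow(Pow(Add(Add(-7, Mul(4, Pow(Add(Mul(5, 6), 3), 2))), -126), -1), 2) = Pow(Pow(Add(Add(-7, Mul(4, Pow(Add(30, 3), 2))), -126), -1), 2) = Pow(Pow(Add(Add(-7, Mul(4, Pow(33, 2))), -126), -1), 2) = Pow(Pow(Add(Add(-7, Mul(4, 1089)), -126), -1), 2) = Pow(Pow(Add(Add(-7, 4356), -126), -1), 2) = Pow(Pow(Add(4349, -126), -1), 2) = Pow(Pow(4223, -1), 2) = Pow(Rational(1, 4223), 2) = Rational(1, 17833729)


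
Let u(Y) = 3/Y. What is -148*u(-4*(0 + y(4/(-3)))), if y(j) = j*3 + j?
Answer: -333/16 ≈ -20.813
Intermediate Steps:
y(j) = 4*j (y(j) = 3*j + j = 4*j)
-148*u(-4*(0 + y(4/(-3)))) = -444/((-4*(0 + 4*(4/(-3))))) = -444/((-4*(0 + 4*(4*(-⅓))))) = -444/((-4*(0 + 4*(-4/3)))) = -444/((-4*(0 - 16/3))) = -444/((-4*(-16/3))) = -444/64/3 = -444*3/64 = -148*9/64 = -333/16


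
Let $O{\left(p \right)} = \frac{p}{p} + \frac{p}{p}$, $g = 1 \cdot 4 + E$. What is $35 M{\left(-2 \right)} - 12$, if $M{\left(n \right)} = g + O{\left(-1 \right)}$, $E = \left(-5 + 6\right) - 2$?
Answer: $163$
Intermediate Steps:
$E = -1$ ($E = 1 - 2 = -1$)
$g = 3$ ($g = 1 \cdot 4 - 1 = 4 - 1 = 3$)
$O{\left(p \right)} = 2$ ($O{\left(p \right)} = 1 + 1 = 2$)
$M{\left(n \right)} = 5$ ($M{\left(n \right)} = 3 + 2 = 5$)
$35 M{\left(-2 \right)} - 12 = 35 \cdot 5 - 12 = 175 - 12 = 163$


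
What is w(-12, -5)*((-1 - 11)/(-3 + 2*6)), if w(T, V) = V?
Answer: 20/3 ≈ 6.6667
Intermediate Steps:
w(-12, -5)*((-1 - 11)/(-3 + 2*6)) = -5*(-1 - 11)/(-3 + 2*6) = -(-60)/(-3 + 12) = -(-60)/9 = -5*(-4/3) = 20/3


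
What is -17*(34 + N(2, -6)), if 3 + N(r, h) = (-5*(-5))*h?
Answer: 2023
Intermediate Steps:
N(r, h) = -3 + 25*h (N(r, h) = -3 + (-5*(-5))*h = -3 + 25*h)
-17*(34 + N(2, -6)) = -17*(34 + (-3 + 25*(-6))) = -17*(34 + (-3 - 150)) = -17*(34 - 153) = -17*(-119) = 2023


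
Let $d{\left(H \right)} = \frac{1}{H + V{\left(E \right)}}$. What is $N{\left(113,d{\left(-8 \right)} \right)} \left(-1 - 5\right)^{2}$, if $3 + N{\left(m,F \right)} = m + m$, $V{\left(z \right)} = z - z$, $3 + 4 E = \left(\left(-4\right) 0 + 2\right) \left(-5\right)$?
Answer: $8028$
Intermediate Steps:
$E = - \frac{13}{4}$ ($E = - \frac{3}{4} + \frac{\left(\left(-4\right) 0 + 2\right) \left(-5\right)}{4} = - \frac{3}{4} + \frac{\left(0 + 2\right) \left(-5\right)}{4} = - \frac{3}{4} + \frac{2 \left(-5\right)}{4} = - \frac{3}{4} + \frac{1}{4} \left(-10\right) = - \frac{3}{4} - \frac{5}{2} = - \frac{13}{4} \approx -3.25$)
$V{\left(z \right)} = 0$
$d{\left(H \right)} = \frac{1}{H}$ ($d{\left(H \right)} = \frac{1}{H + 0} = \frac{1}{H}$)
$N{\left(m,F \right)} = -3 + 2 m$ ($N{\left(m,F \right)} = -3 + \left(m + m\right) = -3 + 2 m$)
$N{\left(113,d{\left(-8 \right)} \right)} \left(-1 - 5\right)^{2} = \left(-3 + 2 \cdot 113\right) \left(-1 - 5\right)^{2} = \left(-3 + 226\right) \left(-6\right)^{2} = 223 \cdot 36 = 8028$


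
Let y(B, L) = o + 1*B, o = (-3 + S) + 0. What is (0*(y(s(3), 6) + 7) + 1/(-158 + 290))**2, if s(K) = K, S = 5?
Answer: 1/17424 ≈ 5.7392e-5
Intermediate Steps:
o = 2 (o = (-3 + 5) + 0 = 2 + 0 = 2)
y(B, L) = 2 + B (y(B, L) = 2 + 1*B = 2 + B)
(0*(y(s(3), 6) + 7) + 1/(-158 + 290))**2 = (0*((2 + 3) + 7) + 1/(-158 + 290))**2 = (0*(5 + 7) + 1/132)**2 = (0*12 + 1/132)**2 = (0 + 1/132)**2 = (1/132)**2 = 1/17424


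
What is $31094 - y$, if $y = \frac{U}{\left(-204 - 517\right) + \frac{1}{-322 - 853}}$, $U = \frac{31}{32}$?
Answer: $\frac{842946933833}{27109632} \approx 31094.0$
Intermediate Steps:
$U = \frac{31}{32}$ ($U = 31 \cdot \frac{1}{32} = \frac{31}{32} \approx 0.96875$)
$y = - \frac{36425}{27109632}$ ($y = \frac{31}{32 \left(\left(-204 - 517\right) + \frac{1}{-322 - 853}\right)} = \frac{31}{32 \left(-721 + \frac{1}{-1175}\right)} = \frac{31}{32 \left(-721 - \frac{1}{1175}\right)} = \frac{31}{32 \left(- \frac{847176}{1175}\right)} = \frac{31}{32} \left(- \frac{1175}{847176}\right) = - \frac{36425}{27109632} \approx -0.0013436$)
$31094 - y = 31094 - - \frac{36425}{27109632} = 31094 + \frac{36425}{27109632} = \frac{842946933833}{27109632}$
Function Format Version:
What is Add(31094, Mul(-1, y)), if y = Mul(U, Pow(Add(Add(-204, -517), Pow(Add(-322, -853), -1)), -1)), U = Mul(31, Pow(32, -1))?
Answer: Rational(842946933833, 27109632) ≈ 31094.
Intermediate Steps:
U = Rational(31, 32) (U = Mul(31, Rational(1, 32)) = Rational(31, 32) ≈ 0.96875)
y = Rational(-36425, 27109632) (y = Mul(Rational(31, 32), Pow(Add(Add(-204, -517), Pow(Add(-322, -853), -1)), -1)) = Mul(Rational(31, 32), Pow(Add(-721, Pow(-1175, -1)), -1)) = Mul(Rational(31, 32), Pow(Add(-721, Rational(-1, 1175)), -1)) = Mul(Rational(31, 32), Pow(Rational(-847176, 1175), -1)) = Mul(Rational(31, 32), Rational(-1175, 847176)) = Rational(-36425, 27109632) ≈ -0.0013436)
Add(31094, Mul(-1, y)) = Add(31094, Mul(-1, Rational(-36425, 27109632))) = Add(31094, Rational(36425, 27109632)) = Rational(842946933833, 27109632)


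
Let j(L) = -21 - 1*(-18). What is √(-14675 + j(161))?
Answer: I*√14678 ≈ 121.15*I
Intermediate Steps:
j(L) = -3 (j(L) = -21 + 18 = -3)
√(-14675 + j(161)) = √(-14675 - 3) = √(-14678) = I*√14678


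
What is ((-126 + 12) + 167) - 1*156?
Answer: -103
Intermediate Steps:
((-126 + 12) + 167) - 1*156 = (-114 + 167) - 156 = 53 - 156 = -103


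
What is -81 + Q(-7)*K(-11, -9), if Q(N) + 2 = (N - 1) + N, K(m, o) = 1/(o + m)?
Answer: -1603/20 ≈ -80.150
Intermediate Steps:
K(m, o) = 1/(m + o)
Q(N) = -3 + 2*N (Q(N) = -2 + ((N - 1) + N) = -2 + ((-1 + N) + N) = -2 + (-1 + 2*N) = -3 + 2*N)
-81 + Q(-7)*K(-11, -9) = -81 + (-3 + 2*(-7))/(-11 - 9) = -81 + (-3 - 14)/(-20) = -81 - 17*(-1/20) = -81 + 17/20 = -1603/20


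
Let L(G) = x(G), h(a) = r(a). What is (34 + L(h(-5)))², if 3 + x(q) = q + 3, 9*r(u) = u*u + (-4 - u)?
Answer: 110224/81 ≈ 1360.8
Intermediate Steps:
r(u) = -4/9 - u/9 + u²/9 (r(u) = (u*u + (-4 - u))/9 = (u² + (-4 - u))/9 = (-4 + u² - u)/9 = -4/9 - u/9 + u²/9)
h(a) = -4/9 - a/9 + a²/9
x(q) = q (x(q) = -3 + (q + 3) = -3 + (3 + q) = q)
L(G) = G
(34 + L(h(-5)))² = (34 + (-4/9 - ⅑*(-5) + (⅑)*(-5)²))² = (34 + (-4/9 + 5/9 + (⅑)*25))² = (34 + (-4/9 + 5/9 + 25/9))² = (34 + 26/9)² = (332/9)² = 110224/81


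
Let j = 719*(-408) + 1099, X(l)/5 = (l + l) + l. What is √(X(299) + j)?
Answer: 2*I*√71942 ≈ 536.44*I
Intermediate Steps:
X(l) = 15*l (X(l) = 5*((l + l) + l) = 5*(2*l + l) = 5*(3*l) = 15*l)
j = -292253 (j = -293352 + 1099 = -292253)
√(X(299) + j) = √(15*299 - 292253) = √(4485 - 292253) = √(-287768) = 2*I*√71942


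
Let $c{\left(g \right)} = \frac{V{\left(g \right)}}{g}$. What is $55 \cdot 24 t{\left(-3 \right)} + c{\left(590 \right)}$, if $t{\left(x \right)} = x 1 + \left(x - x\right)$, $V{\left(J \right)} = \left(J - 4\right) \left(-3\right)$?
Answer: $- \frac{1169079}{295} \approx -3963.0$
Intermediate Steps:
$V{\left(J \right)} = 12 - 3 J$ ($V{\left(J \right)} = \left(-4 + J\right) \left(-3\right) = 12 - 3 J$)
$t{\left(x \right)} = x$ ($t{\left(x \right)} = x + 0 = x$)
$c{\left(g \right)} = \frac{12 - 3 g}{g}$
$55 \cdot 24 t{\left(-3 \right)} + c{\left(590 \right)} = 55 \cdot 24 \left(-3\right) - \left(3 - \frac{12}{590}\right) = 1320 \left(-3\right) + \left(-3 + 12 \cdot \frac{1}{590}\right) = -3960 + \left(-3 + \frac{6}{295}\right) = -3960 - \frac{879}{295} = - \frac{1169079}{295}$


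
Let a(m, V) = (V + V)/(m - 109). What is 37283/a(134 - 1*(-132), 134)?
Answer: 5853431/268 ≈ 21841.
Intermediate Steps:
a(m, V) = 2*V/(-109 + m) (a(m, V) = (2*V)/(-109 + m) = 2*V/(-109 + m))
37283/a(134 - 1*(-132), 134) = 37283/((2*134/(-109 + (134 - 1*(-132))))) = 37283/((2*134/(-109 + (134 + 132)))) = 37283/((2*134/(-109 + 266))) = 37283/((2*134/157)) = 37283/((2*134*(1/157))) = 37283/(268/157) = 37283*(157/268) = 5853431/268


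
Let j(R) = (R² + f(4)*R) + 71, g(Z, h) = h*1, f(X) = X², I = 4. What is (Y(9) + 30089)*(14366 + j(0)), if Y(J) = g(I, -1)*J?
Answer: 434264960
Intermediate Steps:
g(Z, h) = h
j(R) = 71 + R² + 16*R (j(R) = (R² + 4²*R) + 71 = (R² + 16*R) + 71 = 71 + R² + 16*R)
Y(J) = -J
(Y(9) + 30089)*(14366 + j(0)) = (-1*9 + 30089)*(14366 + (71 + 0² + 16*0)) = (-9 + 30089)*(14366 + (71 + 0 + 0)) = 30080*(14366 + 71) = 30080*14437 = 434264960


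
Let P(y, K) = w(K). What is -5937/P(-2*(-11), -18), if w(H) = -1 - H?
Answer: -5937/17 ≈ -349.24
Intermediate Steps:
P(y, K) = -1 - K
-5937/P(-2*(-11), -18) = -5937/(-1 - 1*(-18)) = -5937/(-1 + 18) = -5937/17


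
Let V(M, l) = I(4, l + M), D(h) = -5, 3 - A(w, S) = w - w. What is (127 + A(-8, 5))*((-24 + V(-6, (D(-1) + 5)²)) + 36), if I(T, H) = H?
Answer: 780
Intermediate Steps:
A(w, S) = 3 (A(w, S) = 3 - (w - w) = 3 - 1*0 = 3 + 0 = 3)
V(M, l) = M + l (V(M, l) = l + M = M + l)
(127 + A(-8, 5))*((-24 + V(-6, (D(-1) + 5)²)) + 36) = (127 + 3)*((-24 + (-6 + (-5 + 5)²)) + 36) = 130*((-24 + (-6 + 0²)) + 36) = 130*((-24 + (-6 + 0)) + 36) = 130*((-24 - 6) + 36) = 130*(-30 + 36) = 130*6 = 780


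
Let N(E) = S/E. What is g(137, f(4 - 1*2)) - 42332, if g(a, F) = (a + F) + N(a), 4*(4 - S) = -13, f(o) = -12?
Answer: -23129407/548 ≈ -42207.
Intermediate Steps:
S = 29/4 (S = 4 - 1/4*(-13) = 4 + 13/4 = 29/4 ≈ 7.2500)
N(E) = 29/(4*E)
g(a, F) = F + a + 29/(4*a) (g(a, F) = (a + F) + 29/(4*a) = (F + a) + 29/(4*a) = F + a + 29/(4*a))
g(137, f(4 - 1*2)) - 42332 = (-12 + 137 + (29/4)/137) - 42332 = (-12 + 137 + (29/4)*(1/137)) - 42332 = (-12 + 137 + 29/548) - 42332 = 68529/548 - 42332 = -23129407/548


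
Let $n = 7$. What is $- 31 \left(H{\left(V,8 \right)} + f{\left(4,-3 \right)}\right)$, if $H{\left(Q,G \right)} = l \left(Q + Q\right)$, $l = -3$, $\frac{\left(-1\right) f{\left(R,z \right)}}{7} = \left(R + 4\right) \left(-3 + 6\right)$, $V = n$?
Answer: $6510$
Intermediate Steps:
$V = 7$
$f{\left(R,z \right)} = -84 - 21 R$ ($f{\left(R,z \right)} = - 7 \left(R + 4\right) \left(-3 + 6\right) = - 7 \left(4 + R\right) 3 = - 7 \left(12 + 3 R\right) = -84 - 21 R$)
$H{\left(Q,G \right)} = - 6 Q$ ($H{\left(Q,G \right)} = - 3 \left(Q + Q\right) = - 3 \cdot 2 Q = - 6 Q$)
$- 31 \left(H{\left(V,8 \right)} + f{\left(4,-3 \right)}\right) = - 31 \left(\left(-6\right) 7 - 168\right) = - 31 \left(-42 - 168\right) = \left(-31\right) \left(-210\right) = 6510$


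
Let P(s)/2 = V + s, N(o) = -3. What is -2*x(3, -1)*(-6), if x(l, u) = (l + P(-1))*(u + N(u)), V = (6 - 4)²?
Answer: -432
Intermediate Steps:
V = 4 (V = 2² = 4)
P(s) = 8 + 2*s (P(s) = 2*(4 + s) = 8 + 2*s)
x(l, u) = (-3 + u)*(6 + l) (x(l, u) = (l + (8 + 2*(-1)))*(u - 3) = (l + (8 - 2))*(-3 + u) = (l + 6)*(-3 + u) = (6 + l)*(-3 + u) = (-3 + u)*(6 + l))
-2*x(3, -1)*(-6) = -2*(-18 - 3*3 + 6*(-1) + 3*(-1))*(-6) = -2*(-18 - 9 - 6 - 3)*(-6) = -2*(-36)*(-6) = 72*(-6) = -432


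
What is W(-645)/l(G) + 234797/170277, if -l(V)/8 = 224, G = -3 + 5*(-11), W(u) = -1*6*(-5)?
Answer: 207823957/152568192 ≈ 1.3622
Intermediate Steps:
W(u) = 30 (W(u) = -6*(-5) = 30)
G = -58 (G = -3 - 55 = -58)
l(V) = -1792 (l(V) = -8*224 = -1792)
W(-645)/l(G) + 234797/170277 = 30/(-1792) + 234797/170277 = 30*(-1/1792) + 234797*(1/170277) = -15/896 + 234797/170277 = 207823957/152568192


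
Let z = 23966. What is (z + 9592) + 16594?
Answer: 50152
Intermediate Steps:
(z + 9592) + 16594 = (23966 + 9592) + 16594 = 33558 + 16594 = 50152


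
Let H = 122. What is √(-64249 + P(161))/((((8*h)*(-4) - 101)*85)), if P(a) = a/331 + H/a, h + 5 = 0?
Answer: 2*I*√45614793242599/267254365 ≈ 0.050543*I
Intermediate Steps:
h = -5 (h = -5 + 0 = -5)
P(a) = 122/a + a/331 (P(a) = a/331 + 122/a = 122/a + a/331)
√(-64249 + P(161))/((((8*h)*(-4) - 101)*85)) = √(-64249 + (122/161 + (1/331)*161))/((((8*(-5))*(-4) - 101)*85)) = √(-64249 + (122*(1/161) + 161/331))/(((-40*(-4) - 101)*85)) = √(-64249 + (122/161 + 161/331))/(((160 - 101)*85)) = √(-64249 + 66303/53291)/((59*85)) = √(-3423827156/53291)/5015 = (2*I*√45614793242599/53291)*(1/5015) = 2*I*√45614793242599/267254365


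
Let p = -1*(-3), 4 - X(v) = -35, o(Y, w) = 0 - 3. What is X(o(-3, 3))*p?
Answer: 117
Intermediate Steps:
o(Y, w) = -3
X(v) = 39 (X(v) = 4 - 1*(-35) = 4 + 35 = 39)
p = 3
X(o(-3, 3))*p = 39*3 = 117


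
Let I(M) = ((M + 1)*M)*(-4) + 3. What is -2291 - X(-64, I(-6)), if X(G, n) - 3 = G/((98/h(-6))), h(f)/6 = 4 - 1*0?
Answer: -111638/49 ≈ -2278.3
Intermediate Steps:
h(f) = 24 (h(f) = 6*(4 - 1*0) = 6*(4 + 0) = 6*4 = 24)
I(M) = 3 - 4*M*(1 + M) (I(M) = ((1 + M)*M)*(-4) + 3 = (M*(1 + M))*(-4) + 3 = -4*M*(1 + M) + 3 = 3 - 4*M*(1 + M))
X(G, n) = 3 + 12*G/49 (X(G, n) = 3 + G/((98/24)) = 3 + G/((98*(1/24))) = 3 + G/(49/12) = 3 + G*(12/49) = 3 + 12*G/49)
-2291 - X(-64, I(-6)) = -2291 - (3 + (12/49)*(-64)) = -2291 - (3 - 768/49) = -2291 - 1*(-621/49) = -2291 + 621/49 = -111638/49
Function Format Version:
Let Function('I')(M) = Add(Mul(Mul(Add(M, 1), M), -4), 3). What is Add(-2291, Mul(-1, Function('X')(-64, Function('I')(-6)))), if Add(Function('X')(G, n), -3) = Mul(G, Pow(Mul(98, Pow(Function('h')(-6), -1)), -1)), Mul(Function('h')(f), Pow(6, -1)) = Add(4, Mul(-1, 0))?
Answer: Rational(-111638, 49) ≈ -2278.3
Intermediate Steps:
Function('h')(f) = 24 (Function('h')(f) = Mul(6, Add(4, Mul(-1, 0))) = Mul(6, Add(4, 0)) = Mul(6, 4) = 24)
Function('I')(M) = Add(3, Mul(-4, M, Add(1, M))) (Function('I')(M) = Add(Mul(Mul(Add(1, M), M), -4), 3) = Add(Mul(Mul(M, Add(1, M)), -4), 3) = Add(Mul(-4, M, Add(1, M)), 3) = Add(3, Mul(-4, M, Add(1, M))))
Function('X')(G, n) = Add(3, Mul(Rational(12, 49), G)) (Function('X')(G, n) = Add(3, Mul(G, Pow(Mul(98, Pow(24, -1)), -1))) = Add(3, Mul(G, Pow(Mul(98, Rational(1, 24)), -1))) = Add(3, Mul(G, Pow(Rational(49, 12), -1))) = Add(3, Mul(G, Rational(12, 49))) = Add(3, Mul(Rational(12, 49), G)))
Add(-2291, Mul(-1, Function('X')(-64, Function('I')(-6)))) = Add(-2291, Mul(-1, Add(3, Mul(Rational(12, 49), -64)))) = Add(-2291, Mul(-1, Add(3, Rational(-768, 49)))) = Add(-2291, Mul(-1, Rational(-621, 49))) = Add(-2291, Rational(621, 49)) = Rational(-111638, 49)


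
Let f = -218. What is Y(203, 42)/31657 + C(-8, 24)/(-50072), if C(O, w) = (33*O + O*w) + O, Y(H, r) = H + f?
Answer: 1742221/198141163 ≈ 0.0087928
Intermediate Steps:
Y(H, r) = -218 + H (Y(H, r) = H - 218 = -218 + H)
C(O, w) = 34*O + O*w
Y(203, 42)/31657 + C(-8, 24)/(-50072) = (-218 + 203)/31657 - 8*(34 + 24)/(-50072) = -15*1/31657 - 8*58*(-1/50072) = -15/31657 - 464*(-1/50072) = -15/31657 + 58/6259 = 1742221/198141163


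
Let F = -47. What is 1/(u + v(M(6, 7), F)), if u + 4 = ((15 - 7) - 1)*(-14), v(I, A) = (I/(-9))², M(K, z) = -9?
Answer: -1/101 ≈ -0.0099010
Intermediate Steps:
v(I, A) = I²/81 (v(I, A) = (I*(-⅑))² = (-I/9)² = I²/81)
u = -102 (u = -4 + ((15 - 7) - 1)*(-14) = -4 + (8 - 1)*(-14) = -4 + 7*(-14) = -4 - 98 = -102)
1/(u + v(M(6, 7), F)) = 1/(-102 + (1/81)*(-9)²) = 1/(-102 + (1/81)*81) = 1/(-102 + 1) = 1/(-101) = -1/101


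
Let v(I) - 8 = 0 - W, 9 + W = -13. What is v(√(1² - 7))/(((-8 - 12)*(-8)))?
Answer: 3/16 ≈ 0.18750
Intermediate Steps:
W = -22 (W = -9 - 13 = -22)
v(I) = 30 (v(I) = 8 + (0 - 1*(-22)) = 8 + (0 + 22) = 8 + 22 = 30)
v(√(1² - 7))/(((-8 - 12)*(-8))) = 30/(((-8 - 12)*(-8))) = 30/((-20*(-8))) = 30/160 = 30*(1/160) = 3/16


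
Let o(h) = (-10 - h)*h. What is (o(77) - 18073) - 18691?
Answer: -43463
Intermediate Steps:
o(h) = h*(-10 - h)
(o(77) - 18073) - 18691 = (-1*77*(10 + 77) - 18073) - 18691 = (-1*77*87 - 18073) - 18691 = (-6699 - 18073) - 18691 = -24772 - 18691 = -43463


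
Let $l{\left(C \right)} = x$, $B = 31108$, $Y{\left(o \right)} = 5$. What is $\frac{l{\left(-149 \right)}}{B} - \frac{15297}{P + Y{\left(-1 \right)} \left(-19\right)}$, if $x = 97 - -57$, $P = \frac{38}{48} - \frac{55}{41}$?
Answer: $\frac{3040648117}{18992242} \approx 160.1$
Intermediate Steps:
$P = - \frac{541}{984}$ ($P = 38 \cdot \frac{1}{48} - \frac{55}{41} = \frac{19}{24} - \frac{55}{41} = - \frac{541}{984} \approx -0.5498$)
$x = 154$ ($x = 97 + 57 = 154$)
$l{\left(C \right)} = 154$
$\frac{l{\left(-149 \right)}}{B} - \frac{15297}{P + Y{\left(-1 \right)} \left(-19\right)} = \frac{154}{31108} - \frac{15297}{- \frac{541}{984} + 5 \left(-19\right)} = 154 \cdot \frac{1}{31108} - \frac{15297}{- \frac{541}{984} - 95} = \frac{1}{202} - \frac{15297}{- \frac{94021}{984}} = \frac{1}{202} - - \frac{15052248}{94021} = \frac{1}{202} + \frac{15052248}{94021} = \frac{3040648117}{18992242}$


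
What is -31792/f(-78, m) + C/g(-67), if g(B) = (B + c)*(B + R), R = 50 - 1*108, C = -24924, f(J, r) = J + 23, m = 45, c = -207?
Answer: 108750518/188375 ≈ 577.31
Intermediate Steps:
f(J, r) = 23 + J
R = -58 (R = 50 - 108 = -58)
g(B) = (-207 + B)*(-58 + B) (g(B) = (B - 207)*(B - 58) = (-207 + B)*(-58 + B))
-31792/f(-78, m) + C/g(-67) = -31792/(23 - 78) - 24924/(12006 + (-67)² - 265*(-67)) = -31792/(-55) - 24924/(12006 + 4489 + 17755) = -31792*(-1/55) - 24924/34250 = 31792/55 - 24924*1/34250 = 31792/55 - 12462/17125 = 108750518/188375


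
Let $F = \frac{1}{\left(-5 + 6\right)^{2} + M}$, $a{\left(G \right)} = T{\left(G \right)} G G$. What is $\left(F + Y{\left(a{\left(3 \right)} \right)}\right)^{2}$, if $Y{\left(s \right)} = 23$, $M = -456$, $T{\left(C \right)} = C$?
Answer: $\frac{109495296}{207025} \approx 528.9$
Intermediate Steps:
$a{\left(G \right)} = G^{3}$ ($a{\left(G \right)} = G G G = G^{2} G = G^{3}$)
$F = - \frac{1}{455}$ ($F = \frac{1}{\left(-5 + 6\right)^{2} - 456} = \frac{1}{1^{2} - 456} = \frac{1}{1 - 456} = \frac{1}{-455} = - \frac{1}{455} \approx -0.0021978$)
$\left(F + Y{\left(a{\left(3 \right)} \right)}\right)^{2} = \left(- \frac{1}{455} + 23\right)^{2} = \left(\frac{10464}{455}\right)^{2} = \frac{109495296}{207025}$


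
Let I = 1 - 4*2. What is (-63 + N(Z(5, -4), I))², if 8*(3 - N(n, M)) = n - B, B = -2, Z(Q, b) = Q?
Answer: 237169/64 ≈ 3705.8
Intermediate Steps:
I = -7 (I = 1 - 8 = -7)
N(n, M) = 11/4 - n/8 (N(n, M) = 3 - (n - 1*(-2))/8 = 3 - (n + 2)/8 = 3 - (2 + n)/8 = 3 + (-¼ - n/8) = 11/4 - n/8)
(-63 + N(Z(5, -4), I))² = (-63 + (11/4 - ⅛*5))² = (-63 + (11/4 - 5/8))² = (-63 + 17/8)² = (-487/8)² = 237169/64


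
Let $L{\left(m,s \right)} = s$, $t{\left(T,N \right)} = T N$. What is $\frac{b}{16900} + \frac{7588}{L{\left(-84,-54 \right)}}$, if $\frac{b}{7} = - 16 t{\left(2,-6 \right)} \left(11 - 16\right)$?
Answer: $- \frac{3215002}{22815} \approx -140.92$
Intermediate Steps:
$t{\left(T,N \right)} = N T$
$b = -6720$ ($b = 7 - 16 \left(\left(-6\right) 2\right) \left(11 - 16\right) = 7 \left(-16\right) \left(-12\right) \left(-5\right) = 7 \cdot 192 \left(-5\right) = 7 \left(-960\right) = -6720$)
$\frac{b}{16900} + \frac{7588}{L{\left(-84,-54 \right)}} = - \frac{6720}{16900} + \frac{7588}{-54} = \left(-6720\right) \frac{1}{16900} + 7588 \left(- \frac{1}{54}\right) = - \frac{336}{845} - \frac{3794}{27} = - \frac{3215002}{22815}$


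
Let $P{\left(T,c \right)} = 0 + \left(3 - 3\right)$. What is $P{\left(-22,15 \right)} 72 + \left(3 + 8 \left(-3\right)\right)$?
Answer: $-21$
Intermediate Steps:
$P{\left(T,c \right)} = 0$ ($P{\left(T,c \right)} = 0 + \left(3 - 3\right) = 0 + 0 = 0$)
$P{\left(-22,15 \right)} 72 + \left(3 + 8 \left(-3\right)\right) = 0 \cdot 72 + \left(3 + 8 \left(-3\right)\right) = 0 + \left(3 - 24\right) = 0 - 21 = -21$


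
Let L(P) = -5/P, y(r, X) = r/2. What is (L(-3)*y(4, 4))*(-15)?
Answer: -50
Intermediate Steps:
y(r, X) = r/2 (y(r, X) = r*(1/2) = r/2)
(L(-3)*y(4, 4))*(-15) = ((-5/(-3))*((1/2)*4))*(-15) = (-5*(-1/3)*2)*(-15) = ((5/3)*2)*(-15) = (10/3)*(-15) = -50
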